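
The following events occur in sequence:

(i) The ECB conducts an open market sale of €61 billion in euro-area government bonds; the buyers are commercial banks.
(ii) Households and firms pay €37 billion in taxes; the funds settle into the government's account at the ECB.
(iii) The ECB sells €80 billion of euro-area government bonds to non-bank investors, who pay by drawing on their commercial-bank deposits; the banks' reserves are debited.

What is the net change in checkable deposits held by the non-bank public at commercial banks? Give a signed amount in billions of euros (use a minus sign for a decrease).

-€117 billion

OMO sale (to banks) €61 billion: the counterparty is a bank, so public deposits are unchanged → 0.
Government account inflow €37 billion: non-bank counterparties' bank balances fall → −€37B.
Asset sale (to non-banks) €80 billion: non-bank counterparties' bank balances fall → −€80B.
Net: 0 − 37 − 80 = -€117 billion.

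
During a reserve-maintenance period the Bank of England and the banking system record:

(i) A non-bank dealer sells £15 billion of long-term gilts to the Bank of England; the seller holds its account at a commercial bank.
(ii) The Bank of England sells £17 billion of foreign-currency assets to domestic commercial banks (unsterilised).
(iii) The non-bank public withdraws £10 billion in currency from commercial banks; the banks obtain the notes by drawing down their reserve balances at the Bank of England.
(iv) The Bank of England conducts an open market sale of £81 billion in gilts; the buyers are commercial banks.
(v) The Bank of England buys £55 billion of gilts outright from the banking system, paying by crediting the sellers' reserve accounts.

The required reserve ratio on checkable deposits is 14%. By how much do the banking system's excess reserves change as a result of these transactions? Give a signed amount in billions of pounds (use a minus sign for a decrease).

-£38.7 billion

Asset purchase (from non-banks) £15 billion: reserves +£15B, deposits +£15B.
FX sale £17 billion: reserves −£17B, deposits 0.
Currency withdrawal £10 billion: reserves −£10B, deposits −£10B.
OMO sale (to banks) £81 billion: reserves −£81B, deposits 0.
OMO purchase (from banks) £55 billion: reserves +£55B, deposits 0.
Totals: Δreserves = −£38B, Δdeposits = +£5B.
Δrequired reserves = 14% × +£5B = +£0.7B.
Δexcess reserves = Δreserves − Δrequired = −£38B − (+£0.7B) = -£38.7 billion.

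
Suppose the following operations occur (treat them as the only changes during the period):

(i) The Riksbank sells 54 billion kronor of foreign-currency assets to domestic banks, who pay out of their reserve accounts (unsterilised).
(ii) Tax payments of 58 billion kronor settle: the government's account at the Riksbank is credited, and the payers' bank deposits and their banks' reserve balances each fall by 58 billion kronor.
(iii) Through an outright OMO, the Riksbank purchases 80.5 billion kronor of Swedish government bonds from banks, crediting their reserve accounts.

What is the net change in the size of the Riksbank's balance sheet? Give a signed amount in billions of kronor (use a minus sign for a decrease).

+26.5 billion

FX sale 54 billion kronor: a Riksbank asset is shed → −54B.
Government account inflow 58 billion kronor: only the composition of liabilities changes → 0.
OMO purchase (from banks) 80.5 billion kronor: a Riksbank asset is acquired → +80.5B.
Net: −54 + 0 + 80.5 = +26.5 billion.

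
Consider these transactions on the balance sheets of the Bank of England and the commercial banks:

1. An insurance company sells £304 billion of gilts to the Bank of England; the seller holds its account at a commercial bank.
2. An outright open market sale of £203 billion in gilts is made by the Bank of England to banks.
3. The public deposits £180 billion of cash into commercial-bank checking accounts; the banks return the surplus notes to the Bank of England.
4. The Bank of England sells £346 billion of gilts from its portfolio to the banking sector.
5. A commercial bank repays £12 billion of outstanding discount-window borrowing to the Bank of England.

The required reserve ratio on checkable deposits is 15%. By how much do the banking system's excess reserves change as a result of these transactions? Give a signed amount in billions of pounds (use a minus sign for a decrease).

-£149.6 billion

Asset purchase (from non-banks) £304 billion: reserves +£304B, deposits +£304B.
OMO sale (to banks) £203 billion: reserves −£203B, deposits 0.
Currency deposit £180 billion: reserves +£180B, deposits +£180B.
OMO sale (to banks) £346 billion: reserves −£346B, deposits 0.
Discount-window repayment £12 billion: reserves −£12B, deposits 0.
Totals: Δreserves = −£77B, Δdeposits = +£484B.
Δrequired reserves = 15% × +£484B = +£72.6B.
Δexcess reserves = Δreserves − Δrequired = −£77B − (+£72.6B) = -£149.6 billion.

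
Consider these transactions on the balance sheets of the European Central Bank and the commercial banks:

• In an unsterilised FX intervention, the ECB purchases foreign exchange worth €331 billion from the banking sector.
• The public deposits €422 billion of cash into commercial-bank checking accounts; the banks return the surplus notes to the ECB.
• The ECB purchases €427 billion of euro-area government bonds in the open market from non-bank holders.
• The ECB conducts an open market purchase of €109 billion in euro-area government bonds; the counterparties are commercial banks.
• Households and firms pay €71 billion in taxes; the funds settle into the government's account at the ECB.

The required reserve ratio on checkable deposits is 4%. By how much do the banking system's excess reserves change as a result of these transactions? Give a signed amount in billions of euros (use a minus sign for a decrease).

+€1186.88 billion

FX purchase €331 billion: reserves +€331B, deposits 0.
Currency deposit €422 billion: reserves +€422B, deposits +€422B.
Asset purchase (from non-banks) €427 billion: reserves +€427B, deposits +€427B.
OMO purchase (from banks) €109 billion: reserves +€109B, deposits 0.
Government account inflow €71 billion: reserves −€71B, deposits −€71B.
Totals: Δreserves = +€1218B, Δdeposits = +€778B.
Δrequired reserves = 4% × +€778B = +€31.12B.
Δexcess reserves = Δreserves − Δrequired = +€1218B − (+€31.12B) = +€1186.88 billion.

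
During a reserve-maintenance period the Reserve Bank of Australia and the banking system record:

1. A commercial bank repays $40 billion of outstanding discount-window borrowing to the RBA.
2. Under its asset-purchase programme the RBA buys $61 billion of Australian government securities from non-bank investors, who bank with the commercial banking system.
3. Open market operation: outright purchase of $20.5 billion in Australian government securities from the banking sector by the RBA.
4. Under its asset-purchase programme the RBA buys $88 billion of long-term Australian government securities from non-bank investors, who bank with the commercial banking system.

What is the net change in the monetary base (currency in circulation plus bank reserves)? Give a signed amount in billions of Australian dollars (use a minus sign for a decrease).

RBA balance sheet:
  Assets:      Securities +$169.5B, Loans to banks −$40B
  Liabilities: Bank reserves +$129.5B
Monetary base = currency + reserves: 0 + (+$129.5B) = +$129.5 billion.

+$129.5 billion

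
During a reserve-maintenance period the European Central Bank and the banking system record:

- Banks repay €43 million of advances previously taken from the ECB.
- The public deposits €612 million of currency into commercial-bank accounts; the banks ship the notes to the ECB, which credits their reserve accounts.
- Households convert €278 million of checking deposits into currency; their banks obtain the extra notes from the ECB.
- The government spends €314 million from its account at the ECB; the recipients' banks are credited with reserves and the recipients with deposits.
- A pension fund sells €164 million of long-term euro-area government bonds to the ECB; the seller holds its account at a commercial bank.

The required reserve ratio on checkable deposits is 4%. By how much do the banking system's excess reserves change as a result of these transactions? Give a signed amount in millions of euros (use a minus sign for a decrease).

+€736.52 million

Discount-window repayment €43 million: reserves −€43M, deposits 0.
Currency deposit €612 million: reserves +€612M, deposits +€612M.
Currency withdrawal €278 million: reserves −€278M, deposits −€278M.
Government spending €314 million: reserves +€314M, deposits +€314M.
Asset purchase (from non-banks) €164 million: reserves +€164M, deposits +€164M.
Totals: Δreserves = +€769M, Δdeposits = +€812M.
Δrequired reserves = 4% × +€812M = +€32.48M.
Δexcess reserves = Δreserves − Δrequired = +€769M − (+€32.48M) = +€736.52 million.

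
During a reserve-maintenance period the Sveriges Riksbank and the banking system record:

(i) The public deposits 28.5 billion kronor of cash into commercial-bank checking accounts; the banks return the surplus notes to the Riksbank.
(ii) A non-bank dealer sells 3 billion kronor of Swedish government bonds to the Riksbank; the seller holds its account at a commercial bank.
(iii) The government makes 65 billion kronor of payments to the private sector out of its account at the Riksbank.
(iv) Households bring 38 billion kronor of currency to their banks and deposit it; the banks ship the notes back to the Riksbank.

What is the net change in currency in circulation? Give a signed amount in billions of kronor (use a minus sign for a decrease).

-66.5 billion

Currency deposit 28.5 billion kronor: notes return to the central bank → −28.5B.
Asset purchase (from non-banks) 3 billion kronor: no currency enters or leaves circulation → 0.
Government spending 65 billion kronor: no currency enters or leaves circulation → 0.
Currency deposit 38 billion kronor: notes return to the central bank → −38B.
Net: −28.5 + 0 + 0 − 38 = -66.5 billion.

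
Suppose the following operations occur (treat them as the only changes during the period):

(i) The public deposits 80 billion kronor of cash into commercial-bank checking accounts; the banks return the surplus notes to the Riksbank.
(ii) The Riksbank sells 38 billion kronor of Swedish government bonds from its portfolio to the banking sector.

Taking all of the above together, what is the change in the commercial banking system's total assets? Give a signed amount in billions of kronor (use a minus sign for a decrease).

+80 billion

Currency deposit 80 billion kronor: bank balance sheets expand → +80B.
OMO sale (to banks) 38 billion kronor: just an asset swap on bank balance sheets → 0.
Net: 80 + 0 = +80 billion.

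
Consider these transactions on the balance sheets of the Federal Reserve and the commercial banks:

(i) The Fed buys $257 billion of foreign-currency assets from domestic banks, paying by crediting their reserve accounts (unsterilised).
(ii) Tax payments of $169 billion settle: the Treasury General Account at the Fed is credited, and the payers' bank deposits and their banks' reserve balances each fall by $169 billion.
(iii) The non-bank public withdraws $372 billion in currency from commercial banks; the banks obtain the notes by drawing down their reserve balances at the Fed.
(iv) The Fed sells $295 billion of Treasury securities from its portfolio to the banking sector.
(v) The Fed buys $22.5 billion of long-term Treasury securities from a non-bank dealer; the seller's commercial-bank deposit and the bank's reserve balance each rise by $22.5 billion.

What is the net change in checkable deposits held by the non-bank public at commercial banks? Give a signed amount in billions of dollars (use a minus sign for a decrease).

-$518.5 billion

Fed balance sheet:
  Assets:      Securities −$272.5B, Foreign assets +$257B
  Liabilities: Bank reserves −$556.5B, Currency in circulation +$372B, Government deposits +$169B
Commercial banking system:
  Assets:      Reserves at CB −$556.5B, Securities +$295B, Foreign assets −$257B
  Liabilities: Checkable deposits −$518.5B
So the change in checkable deposits held by the non-bank public at commercial banks is -$518.5 billion.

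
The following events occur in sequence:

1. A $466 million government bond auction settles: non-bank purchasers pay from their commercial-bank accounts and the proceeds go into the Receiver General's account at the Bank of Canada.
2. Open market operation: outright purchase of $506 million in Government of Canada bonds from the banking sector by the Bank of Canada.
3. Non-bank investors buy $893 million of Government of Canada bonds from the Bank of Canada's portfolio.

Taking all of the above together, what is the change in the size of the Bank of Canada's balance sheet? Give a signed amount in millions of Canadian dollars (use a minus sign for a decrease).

Government account inflow $466 million: only the composition of liabilities changes → 0.
OMO purchase (from banks) $506 million: a Bank of Canada asset is acquired → +$506M.
Asset sale (to non-banks) $893 million: a Bank of Canada asset is shed → −$893M.
Net: 0 + 506 − 893 = -$387 million.

-$387 million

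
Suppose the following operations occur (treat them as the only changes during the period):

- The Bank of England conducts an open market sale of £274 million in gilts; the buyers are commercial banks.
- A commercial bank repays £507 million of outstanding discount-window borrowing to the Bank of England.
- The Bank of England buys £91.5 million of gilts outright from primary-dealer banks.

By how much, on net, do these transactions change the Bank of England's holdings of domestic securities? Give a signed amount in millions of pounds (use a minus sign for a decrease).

OMO sale (to banks) £274 million: securities removed from the Bank of England's portfolio → −£274M.
Discount-window repayment £507 million: the Bank of England's securities portfolio is untouched → 0.
OMO purchase (from banks) £91.5 million: securities added to the Bank of England's portfolio → +£91.5M.
Net: −274 + 0 + 91.5 = -£182.5 million.

-£182.5 million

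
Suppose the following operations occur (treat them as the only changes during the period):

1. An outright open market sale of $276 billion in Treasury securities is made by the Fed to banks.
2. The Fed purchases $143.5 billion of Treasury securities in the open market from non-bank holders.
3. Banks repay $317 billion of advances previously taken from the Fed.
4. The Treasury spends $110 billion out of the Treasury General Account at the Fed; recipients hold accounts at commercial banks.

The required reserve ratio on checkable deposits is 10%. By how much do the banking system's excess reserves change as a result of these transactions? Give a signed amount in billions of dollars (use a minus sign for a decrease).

-$364.85 billion

OMO sale (to banks) $276 billion: reserves −$276B, deposits 0.
Asset purchase (from non-banks) $143.5 billion: reserves +$143.5B, deposits +$143.5B.
Discount-window repayment $317 billion: reserves −$317B, deposits 0.
Government spending $110 billion: reserves +$110B, deposits +$110B.
Totals: Δreserves = −$339.5B, Δdeposits = +$253.5B.
Δrequired reserves = 10% × +$253.5B = +$25.35B.
Δexcess reserves = Δreserves − Δrequired = −$339.5B − (+$25.35B) = -$364.85 billion.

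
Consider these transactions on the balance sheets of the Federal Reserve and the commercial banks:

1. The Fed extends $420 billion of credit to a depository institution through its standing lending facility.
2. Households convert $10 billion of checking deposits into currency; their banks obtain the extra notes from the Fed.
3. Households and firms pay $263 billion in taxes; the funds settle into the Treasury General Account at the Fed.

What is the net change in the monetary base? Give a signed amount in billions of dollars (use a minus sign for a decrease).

Discount-window loan $420 billion: Fed balance sheet expands → +$420B.
Currency withdrawal $10 billion: just a shift between currency and reserves — both are base money → 0.
Government account inflow $263 billion: reserves shift to a non-base liability → −$263B.
Net: 420 + 0 − 263 = +$157 billion.

+$157 billion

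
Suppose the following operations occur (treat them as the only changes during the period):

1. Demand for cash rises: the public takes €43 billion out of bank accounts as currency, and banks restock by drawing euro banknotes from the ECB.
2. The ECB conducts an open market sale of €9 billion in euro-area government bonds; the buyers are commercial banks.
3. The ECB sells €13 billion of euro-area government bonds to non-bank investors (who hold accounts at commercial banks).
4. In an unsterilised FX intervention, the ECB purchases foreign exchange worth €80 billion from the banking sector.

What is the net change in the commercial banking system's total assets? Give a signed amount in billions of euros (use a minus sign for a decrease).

Currency withdrawal €43 billion: bank balance sheets shrink → −€43B.
OMO sale (to banks) €9 billion: just an asset swap on bank balance sheets → 0.
Asset sale (to non-banks) €13 billion: bank balance sheets shrink → −€13B.
FX purchase €80 billion: just an asset swap on bank balance sheets → 0.
Net: −43 + 0 − 13 + 0 = -€56 billion.

-€56 billion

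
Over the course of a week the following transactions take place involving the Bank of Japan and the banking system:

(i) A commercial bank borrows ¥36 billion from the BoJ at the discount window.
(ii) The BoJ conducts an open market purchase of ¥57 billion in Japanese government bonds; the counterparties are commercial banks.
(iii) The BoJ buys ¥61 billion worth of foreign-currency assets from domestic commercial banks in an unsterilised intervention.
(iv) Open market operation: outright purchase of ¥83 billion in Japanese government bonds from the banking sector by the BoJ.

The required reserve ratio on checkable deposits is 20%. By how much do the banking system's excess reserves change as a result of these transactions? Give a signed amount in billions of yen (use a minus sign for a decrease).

Discount-window loan ¥36 billion: reserves +¥36B, deposits 0.
OMO purchase (from banks) ¥57 billion: reserves +¥57B, deposits 0.
FX purchase ¥61 billion: reserves +¥61B, deposits 0.
OMO purchase (from banks) ¥83 billion: reserves +¥83B, deposits 0.
Totals: Δreserves = +¥237B, Δdeposits = 0.
Δrequired reserves = 20% × 0 = 0.
Δexcess reserves = Δreserves − Δrequired = +¥237B − (0) = +¥237 billion.

+¥237 billion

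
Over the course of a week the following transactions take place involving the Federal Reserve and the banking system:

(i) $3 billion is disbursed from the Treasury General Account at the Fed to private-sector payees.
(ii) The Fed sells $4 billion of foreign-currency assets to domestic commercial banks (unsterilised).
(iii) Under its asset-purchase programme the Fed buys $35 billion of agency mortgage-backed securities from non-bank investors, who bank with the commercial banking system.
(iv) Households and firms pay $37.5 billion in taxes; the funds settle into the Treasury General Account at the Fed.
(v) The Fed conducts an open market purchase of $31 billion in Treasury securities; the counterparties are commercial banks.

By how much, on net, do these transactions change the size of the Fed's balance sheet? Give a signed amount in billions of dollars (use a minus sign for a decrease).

Government spending $3 billion: only the composition of liabilities changes → 0.
FX sale $4 billion: a Fed asset is shed → −$4B.
Asset purchase (from non-banks) $35 billion: a Fed asset is acquired → +$35B.
Government account inflow $37.5 billion: only the composition of liabilities changes → 0.
OMO purchase (from banks) $31 billion: a Fed asset is acquired → +$31B.
Net: 0 − 4 + 35 + 0 + 31 = +$62 billion.

+$62 billion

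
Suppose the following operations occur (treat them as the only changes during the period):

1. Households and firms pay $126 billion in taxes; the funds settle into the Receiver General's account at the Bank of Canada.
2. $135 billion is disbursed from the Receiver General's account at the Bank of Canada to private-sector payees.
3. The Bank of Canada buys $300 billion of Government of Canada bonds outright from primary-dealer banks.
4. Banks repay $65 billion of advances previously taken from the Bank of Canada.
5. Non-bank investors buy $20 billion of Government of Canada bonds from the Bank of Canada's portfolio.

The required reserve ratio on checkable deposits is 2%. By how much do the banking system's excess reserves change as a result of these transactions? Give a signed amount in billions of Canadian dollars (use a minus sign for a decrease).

+$224.22 billion

Government account inflow $126 billion: reserves −$126B, deposits −$126B.
Government spending $135 billion: reserves +$135B, deposits +$135B.
OMO purchase (from banks) $300 billion: reserves +$300B, deposits 0.
Discount-window repayment $65 billion: reserves −$65B, deposits 0.
Asset sale (to non-banks) $20 billion: reserves −$20B, deposits −$20B.
Totals: Δreserves = +$224B, Δdeposits = −$11B.
Δrequired reserves = 2% × −$11B = −$0.22B.
Δexcess reserves = Δreserves − Δrequired = +$224B − (−$0.22B) = +$224.22 billion.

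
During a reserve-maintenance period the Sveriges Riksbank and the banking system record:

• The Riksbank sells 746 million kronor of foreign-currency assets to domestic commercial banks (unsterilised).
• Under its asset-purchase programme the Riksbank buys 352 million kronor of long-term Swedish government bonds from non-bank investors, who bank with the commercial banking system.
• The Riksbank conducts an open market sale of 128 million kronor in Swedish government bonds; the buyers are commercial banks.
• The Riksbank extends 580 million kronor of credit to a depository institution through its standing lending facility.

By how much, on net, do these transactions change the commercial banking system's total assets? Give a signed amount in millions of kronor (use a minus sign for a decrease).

+932 million

Riksbank balance sheet:
  Assets:      Securities +224M, Loans to banks +580M, Foreign assets −746M
  Liabilities: Bank reserves +58M
Commercial banking system:
  Assets:      Reserves at CB +58M, Securities +128M, Foreign assets +746M
  Liabilities: Checkable deposits +352M, Borrowings from CB +580M
Change in total bank assets = +932 million.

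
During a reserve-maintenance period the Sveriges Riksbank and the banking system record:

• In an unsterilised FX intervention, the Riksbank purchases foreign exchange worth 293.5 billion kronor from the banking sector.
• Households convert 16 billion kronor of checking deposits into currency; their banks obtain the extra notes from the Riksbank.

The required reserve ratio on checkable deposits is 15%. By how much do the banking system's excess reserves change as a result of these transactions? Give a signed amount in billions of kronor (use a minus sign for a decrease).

+279.9 billion

FX purchase 293.5 billion kronor: reserves +293.5B, deposits 0.
Currency withdrawal 16 billion kronor: reserves −16B, deposits −16B.
Totals: Δreserves = +277.5B, Δdeposits = −16B.
Δrequired reserves = 15% × −16B = −2.4B.
Δexcess reserves = Δreserves − Δrequired = +277.5B − (−2.4B) = +279.9 billion.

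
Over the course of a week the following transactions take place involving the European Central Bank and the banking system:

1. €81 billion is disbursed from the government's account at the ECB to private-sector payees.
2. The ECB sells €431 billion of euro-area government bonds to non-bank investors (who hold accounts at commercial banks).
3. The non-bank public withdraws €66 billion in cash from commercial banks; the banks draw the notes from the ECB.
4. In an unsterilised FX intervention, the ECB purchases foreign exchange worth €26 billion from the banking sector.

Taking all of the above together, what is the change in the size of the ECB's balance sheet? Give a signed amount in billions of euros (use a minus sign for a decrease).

ECB balance sheet:
  Assets:      Securities −€431B, Foreign assets +€26B
  Liabilities: Bank reserves −€390B, Currency in circulation +€66B, Government deposits −€81B
Commercial banking system:
  Assets:      Reserves at CB −€390B, Foreign assets −€26B
  Liabilities: Checkable deposits −€416B
Change in total ECB assets = -€405 billion.

-€405 billion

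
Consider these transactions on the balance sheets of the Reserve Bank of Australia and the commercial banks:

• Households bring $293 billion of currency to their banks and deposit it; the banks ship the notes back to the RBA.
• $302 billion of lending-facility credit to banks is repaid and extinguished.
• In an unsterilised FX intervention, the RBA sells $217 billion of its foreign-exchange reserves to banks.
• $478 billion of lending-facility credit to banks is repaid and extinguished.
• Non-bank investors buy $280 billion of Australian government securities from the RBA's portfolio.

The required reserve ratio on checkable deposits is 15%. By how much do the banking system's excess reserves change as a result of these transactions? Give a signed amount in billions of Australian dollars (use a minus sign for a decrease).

Currency deposit $293 billion: reserves +$293B, deposits +$293B.
Discount-window repayment $302 billion: reserves −$302B, deposits 0.
FX sale $217 billion: reserves −$217B, deposits 0.
Discount-window repayment $478 billion: reserves −$478B, deposits 0.
Asset sale (to non-banks) $280 billion: reserves −$280B, deposits −$280B.
Totals: Δreserves = −$984B, Δdeposits = +$13B.
Δrequired reserves = 15% × +$13B = +$1.95B.
Δexcess reserves = Δreserves − Δrequired = −$984B − (+$1.95B) = -$985.95 billion.

-$985.95 billion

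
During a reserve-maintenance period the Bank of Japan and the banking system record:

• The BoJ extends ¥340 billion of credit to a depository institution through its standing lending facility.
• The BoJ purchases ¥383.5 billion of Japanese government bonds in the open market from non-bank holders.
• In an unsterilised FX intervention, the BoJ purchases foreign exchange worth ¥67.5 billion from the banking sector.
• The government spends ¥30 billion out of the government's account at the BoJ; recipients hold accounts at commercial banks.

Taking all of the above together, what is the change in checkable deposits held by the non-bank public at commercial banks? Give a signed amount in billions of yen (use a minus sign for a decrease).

Discount-window loan ¥340 billion: the counterparty is a bank, so public deposits are unchanged → 0.
Asset purchase (from non-banks) ¥383.5 billion: non-bank counterparties' bank balances rise → +¥383.5B.
FX purchase ¥67.5 billion: the counterparty is a bank, so public deposits are unchanged → 0.
Government spending ¥30 billion: non-bank counterparties' bank balances rise → +¥30B.
Net: 0 + 383.5 + 0 + 30 = +¥413.5 billion.

+¥413.5 billion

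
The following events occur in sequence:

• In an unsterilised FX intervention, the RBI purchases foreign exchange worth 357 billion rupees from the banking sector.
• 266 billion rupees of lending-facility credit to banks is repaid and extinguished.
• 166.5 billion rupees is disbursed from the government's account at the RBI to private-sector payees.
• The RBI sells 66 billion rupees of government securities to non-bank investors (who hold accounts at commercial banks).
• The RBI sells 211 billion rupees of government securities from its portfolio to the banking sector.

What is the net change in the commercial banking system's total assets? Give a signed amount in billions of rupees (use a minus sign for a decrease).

FX purchase 357 billion rupees: just an asset swap on bank balance sheets → 0.
Discount-window repayment 266 billion rupees: bank balance sheets shrink → −266B.
Government spending 166.5 billion rupees: bank balance sheets expand → +166.5B.
Asset sale (to non-banks) 66 billion rupees: bank balance sheets shrink → −66B.
OMO sale (to banks) 211 billion rupees: just an asset swap on bank balance sheets → 0.
Net: 0 − 266 + 166.5 − 66 + 0 = -165.5 billion.

-165.5 billion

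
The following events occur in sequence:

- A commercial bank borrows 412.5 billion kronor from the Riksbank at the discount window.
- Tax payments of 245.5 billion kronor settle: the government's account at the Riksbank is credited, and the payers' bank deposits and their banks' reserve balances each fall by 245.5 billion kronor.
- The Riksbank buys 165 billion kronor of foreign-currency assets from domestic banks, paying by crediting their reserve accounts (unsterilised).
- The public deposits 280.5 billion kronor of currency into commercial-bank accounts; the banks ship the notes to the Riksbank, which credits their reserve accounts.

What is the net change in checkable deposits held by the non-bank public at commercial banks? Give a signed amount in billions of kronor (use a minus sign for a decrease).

+35 billion

Discount-window loan 412.5 billion kronor: the counterparty is a bank, so public deposits are unchanged → 0.
Government account inflow 245.5 billion kronor: non-bank counterparties' bank balances fall → −245.5B.
FX purchase 165 billion kronor: the counterparty is a bank, so public deposits are unchanged → 0.
Currency deposit 280.5 billion kronor: non-bank counterparties' bank balances rise → +280.5B.
Net: 0 − 245.5 + 0 + 280.5 = +35 billion.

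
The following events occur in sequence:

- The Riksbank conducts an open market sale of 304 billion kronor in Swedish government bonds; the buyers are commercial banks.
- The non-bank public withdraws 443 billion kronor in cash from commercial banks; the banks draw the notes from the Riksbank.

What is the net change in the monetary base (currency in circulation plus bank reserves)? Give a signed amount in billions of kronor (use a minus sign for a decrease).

OMO sale (to banks) 304 billion kronor: Riksbank balance sheet contracts → −304B.
Currency withdrawal 443 billion kronor: just a shift between currency and reserves — both are base money → 0.
Net: −304 + 0 = -304 billion.

-304 billion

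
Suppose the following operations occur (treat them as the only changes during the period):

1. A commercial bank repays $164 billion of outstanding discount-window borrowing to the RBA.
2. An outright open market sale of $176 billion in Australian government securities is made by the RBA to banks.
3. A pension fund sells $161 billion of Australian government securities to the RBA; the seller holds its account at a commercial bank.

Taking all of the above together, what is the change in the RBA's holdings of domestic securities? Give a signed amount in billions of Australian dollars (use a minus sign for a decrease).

Discount-window repayment $164 billion: the RBA's securities portfolio is untouched → 0.
OMO sale (to banks) $176 billion: securities removed from the RBA's portfolio → −$176B.
Asset purchase (from non-banks) $161 billion: securities added to the RBA's portfolio → +$161B.
Net: 0 − 176 + 161 = -$15 billion.

-$15 billion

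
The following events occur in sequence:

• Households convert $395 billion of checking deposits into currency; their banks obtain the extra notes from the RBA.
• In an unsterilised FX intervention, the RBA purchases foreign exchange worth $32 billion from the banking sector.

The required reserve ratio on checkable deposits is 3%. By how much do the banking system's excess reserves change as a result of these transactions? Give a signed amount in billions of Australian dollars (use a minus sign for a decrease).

Currency withdrawal $395 billion: reserves −$395B, deposits −$395B.
FX purchase $32 billion: reserves +$32B, deposits 0.
Totals: Δreserves = −$363B, Δdeposits = −$395B.
Δrequired reserves = 3% × −$395B = −$11.85B.
Δexcess reserves = Δreserves − Δrequired = −$363B − (−$11.85B) = -$351.15 billion.

-$351.15 billion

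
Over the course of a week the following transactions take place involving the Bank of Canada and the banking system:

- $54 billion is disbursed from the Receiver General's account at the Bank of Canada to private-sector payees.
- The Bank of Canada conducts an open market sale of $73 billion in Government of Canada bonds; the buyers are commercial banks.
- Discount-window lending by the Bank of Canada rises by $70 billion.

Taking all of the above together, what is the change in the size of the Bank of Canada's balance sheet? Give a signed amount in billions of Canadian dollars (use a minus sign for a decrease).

Government spending $54 billion: only the composition of liabilities changes → 0.
OMO sale (to banks) $73 billion: a Bank of Canada asset is shed → −$73B.
Discount-window loan $70 billion: a Bank of Canada asset is acquired → +$70B.
Net: 0 − 73 + 70 = -$3 billion.

-$3 billion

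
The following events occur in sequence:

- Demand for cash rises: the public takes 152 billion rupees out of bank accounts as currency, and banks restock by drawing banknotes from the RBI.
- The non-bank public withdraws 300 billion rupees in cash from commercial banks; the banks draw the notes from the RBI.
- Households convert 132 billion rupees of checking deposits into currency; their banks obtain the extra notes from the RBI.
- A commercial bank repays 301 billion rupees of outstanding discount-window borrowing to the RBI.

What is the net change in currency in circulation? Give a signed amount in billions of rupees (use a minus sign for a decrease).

+584 billion

Currency withdrawal 152 billion rupees: notes leave the central bank → +152B.
Currency withdrawal 300 billion rupees: notes leave the central bank → +300B.
Currency withdrawal 132 billion rupees: notes leave the central bank → +132B.
Discount-window repayment 301 billion rupees: no currency enters or leaves circulation → 0.
Net: 152 + 300 + 132 + 0 = +584 billion.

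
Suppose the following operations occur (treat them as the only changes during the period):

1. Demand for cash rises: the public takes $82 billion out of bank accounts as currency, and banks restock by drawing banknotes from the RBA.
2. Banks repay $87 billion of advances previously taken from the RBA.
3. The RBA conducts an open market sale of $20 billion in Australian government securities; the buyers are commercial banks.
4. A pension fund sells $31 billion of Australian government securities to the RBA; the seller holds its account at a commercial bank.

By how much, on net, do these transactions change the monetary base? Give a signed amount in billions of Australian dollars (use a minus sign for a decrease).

Currency withdrawal $82 billion: just a shift between currency and reserves — both are base money → 0.
Discount-window repayment $87 billion: RBA balance sheet contracts → −$87B.
OMO sale (to banks) $20 billion: RBA balance sheet contracts → −$20B.
Asset purchase (from non-banks) $31 billion: RBA balance sheet expands → +$31B.
Net: 0 − 87 − 20 + 31 = -$76 billion.

-$76 billion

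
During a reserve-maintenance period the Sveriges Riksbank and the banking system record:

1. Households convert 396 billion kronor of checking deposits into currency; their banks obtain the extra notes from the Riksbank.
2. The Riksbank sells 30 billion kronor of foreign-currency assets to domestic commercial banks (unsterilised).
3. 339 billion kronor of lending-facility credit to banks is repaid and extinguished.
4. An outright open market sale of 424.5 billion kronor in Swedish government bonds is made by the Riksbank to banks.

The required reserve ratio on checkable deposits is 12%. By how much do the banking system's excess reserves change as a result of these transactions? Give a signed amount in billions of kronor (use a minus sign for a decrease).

Currency withdrawal 396 billion kronor: reserves −396B, deposits −396B.
FX sale 30 billion kronor: reserves −30B, deposits 0.
Discount-window repayment 339 billion kronor: reserves −339B, deposits 0.
OMO sale (to banks) 424.5 billion kronor: reserves −424.5B, deposits 0.
Totals: Δreserves = −1189.5B, Δdeposits = −396B.
Δrequired reserves = 12% × −396B = −47.52B.
Δexcess reserves = Δreserves − Δrequired = −1189.5B − (−47.52B) = -1141.98 billion.

-1141.98 billion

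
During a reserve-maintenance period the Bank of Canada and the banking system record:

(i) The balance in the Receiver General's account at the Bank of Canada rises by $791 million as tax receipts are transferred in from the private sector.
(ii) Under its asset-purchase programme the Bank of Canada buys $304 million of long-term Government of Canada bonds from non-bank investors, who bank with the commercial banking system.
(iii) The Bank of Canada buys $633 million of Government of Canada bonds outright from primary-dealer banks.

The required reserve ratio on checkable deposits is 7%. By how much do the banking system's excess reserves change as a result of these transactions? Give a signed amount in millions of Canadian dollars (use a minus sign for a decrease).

Government account inflow $791 million: reserves −$791M, deposits −$791M.
Asset purchase (from non-banks) $304 million: reserves +$304M, deposits +$304M.
OMO purchase (from banks) $633 million: reserves +$633M, deposits 0.
Totals: Δreserves = +$146M, Δdeposits = −$487M.
Δrequired reserves = 7% × −$487M = −$34.09M.
Δexcess reserves = Δreserves − Δrequired = +$146M − (−$34.09M) = +$180.09 million.

+$180.09 million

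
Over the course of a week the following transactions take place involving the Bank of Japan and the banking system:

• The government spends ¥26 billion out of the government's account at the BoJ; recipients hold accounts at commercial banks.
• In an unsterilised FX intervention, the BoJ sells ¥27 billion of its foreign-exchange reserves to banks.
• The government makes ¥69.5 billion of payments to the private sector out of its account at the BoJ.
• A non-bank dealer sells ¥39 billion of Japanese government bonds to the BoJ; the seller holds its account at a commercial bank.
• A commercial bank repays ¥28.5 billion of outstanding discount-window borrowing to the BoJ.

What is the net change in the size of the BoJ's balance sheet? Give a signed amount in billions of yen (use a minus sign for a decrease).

-¥16.5 billion

BoJ balance sheet:
  Assets:      Securities +¥39B, Loans to banks −¥28.5B, Foreign assets −¥27B
  Liabilities: Bank reserves +¥79B, Government deposits −¥95.5B
Commercial banking system:
  Assets:      Reserves at CB +¥79B, Foreign assets +¥27B
  Liabilities: Checkable deposits +¥134.5B, Borrowings from CB −¥28.5B
Change in total BoJ assets = -¥16.5 billion.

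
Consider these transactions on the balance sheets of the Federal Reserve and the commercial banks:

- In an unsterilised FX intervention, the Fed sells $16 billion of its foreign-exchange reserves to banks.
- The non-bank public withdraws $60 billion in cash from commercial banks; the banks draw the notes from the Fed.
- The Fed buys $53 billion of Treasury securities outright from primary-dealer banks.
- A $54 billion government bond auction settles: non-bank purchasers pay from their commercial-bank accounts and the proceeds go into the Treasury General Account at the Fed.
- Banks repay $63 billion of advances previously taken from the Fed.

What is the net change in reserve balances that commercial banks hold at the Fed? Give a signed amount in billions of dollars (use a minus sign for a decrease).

-$140 billion

FX sale $16 billion: the buying banks pay out of their reserve balances → −$16B.
Currency withdrawal $60 billion: banks swap reserves for currency → −$60B.
OMO purchase (from banks) $53 billion: the Fed pays by crediting reserve accounts → +$53B.
Government account inflow $54 billion: funds move from bank reserves into the government account → −$54B.
Discount-window repayment $63 billion: repayment is debited from reserves → −$63B.
Net: −16 − 60 + 53 − 54 − 63 = -$140 billion.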